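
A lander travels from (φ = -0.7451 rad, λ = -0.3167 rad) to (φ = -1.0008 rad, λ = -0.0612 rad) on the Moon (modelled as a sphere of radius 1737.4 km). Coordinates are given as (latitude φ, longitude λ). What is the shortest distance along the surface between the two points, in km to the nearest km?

525 km

In radians: φ₁ = -0.7451, φ₂ = -1.0008, Δλ = 14.639° = 0.2555 rad.
cos c = sin φ₁ sin φ₂ + cos φ₁ cos φ₂ cos Δλ = (-0.6780)(-0.8419) + (0.7350)(0.5396)(0.9675) = 0.95461,
so c = arccos(0.95461) = 0.30245 rad.
Distance = R·c = 1737.4 × 0.3024 ≈ 525 km.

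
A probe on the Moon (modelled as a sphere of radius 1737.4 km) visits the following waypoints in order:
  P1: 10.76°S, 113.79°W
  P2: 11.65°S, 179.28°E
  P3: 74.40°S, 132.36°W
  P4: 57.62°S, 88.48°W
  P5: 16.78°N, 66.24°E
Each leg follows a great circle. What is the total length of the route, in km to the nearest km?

8864 km

Leg P1→P2: central angle 1.1431 rad, distance 1986.1 km.
Leg P2→P3: central angle 1.1923 rad, distance 2071.6 km.
Leg P3→P4: central angle 0.4098 rad, distance 711.9 km.
Leg P4→P5: central angle 2.3567 rad, distance 4094.5 km.
Total: 1986.1 + 2071.6 + 711.9 + 4094.5 ≈ 8864 km.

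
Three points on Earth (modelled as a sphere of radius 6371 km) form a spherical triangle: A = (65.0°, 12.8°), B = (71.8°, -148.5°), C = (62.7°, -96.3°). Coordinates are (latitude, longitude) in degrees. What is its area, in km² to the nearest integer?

5680190 km²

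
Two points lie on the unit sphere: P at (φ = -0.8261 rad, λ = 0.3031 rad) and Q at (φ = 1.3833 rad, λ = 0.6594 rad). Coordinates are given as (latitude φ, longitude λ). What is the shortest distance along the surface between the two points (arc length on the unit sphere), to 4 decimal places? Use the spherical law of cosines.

2.2193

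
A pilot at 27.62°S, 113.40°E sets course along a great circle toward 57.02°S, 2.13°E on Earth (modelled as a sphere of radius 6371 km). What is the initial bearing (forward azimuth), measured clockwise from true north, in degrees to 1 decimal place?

211.3°

Δλ = -111.270° = -1.9420 rad.
y = sin Δλ · cos φ₂ = (-0.9319)(0.5443) = -0.5073
x = cos φ₁ sin φ₂ − sin φ₁ cos φ₂ cos Δλ = (0.8860)(-0.8389) − (-0.4636)(0.5443)(-0.3628) = -0.8348
θ = atan2(y, x) = -148.72°; adding 360° gives 211.3°.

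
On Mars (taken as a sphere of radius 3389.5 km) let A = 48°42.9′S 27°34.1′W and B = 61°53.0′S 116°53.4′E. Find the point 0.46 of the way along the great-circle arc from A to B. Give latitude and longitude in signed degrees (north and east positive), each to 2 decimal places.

The central angle between A and B is δ = 1.1486 rad.
With f = 0.46, the slerp weights are sin((1−f)δ)/sin δ = 0.6372 and sin(fδ)/sin δ = 0.5526.
Weighted sum of the unit vectors: (0.6372)·(0.5849,-0.3054,-0.7514) + (0.5526)·(-0.2131,0.4203,-0.8820) = (0.2549, 0.0377, -0.9662).
Converting back: φ = atan2(z, √(x²+y²)) = -75.07°, λ = atan2(y, x) = 8.42°.

-75.07°, 8.42°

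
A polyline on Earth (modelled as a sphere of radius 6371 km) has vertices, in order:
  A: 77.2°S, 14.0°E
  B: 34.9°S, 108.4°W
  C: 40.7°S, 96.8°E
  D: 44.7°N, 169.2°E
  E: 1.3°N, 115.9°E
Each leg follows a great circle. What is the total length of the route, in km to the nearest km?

Leg A→B: central angle 1.0922 rad, distance 6958.2 km.
Leg B→C: central angle 1.7615 rad, distance 11222.3 km.
Leg C→D: central angle 1.8710 rad, distance 11920.3 km.
Leg D→E: central angle 1.1145 rad, distance 7100.4 km.
Total: 6958.2 + 11222.3 + 11920.3 + 7100.4 ≈ 37201 km.

37201 km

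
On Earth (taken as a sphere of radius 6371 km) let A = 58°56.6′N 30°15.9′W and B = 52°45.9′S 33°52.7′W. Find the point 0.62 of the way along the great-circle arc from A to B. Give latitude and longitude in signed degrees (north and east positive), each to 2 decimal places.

Central angle δ = 1.9503 rad. Interpolating on the sphere with fraction f = 0.62:
P = [sin((1−f)δ)·A + sin(fδ)·B] / sin δ = 0.7269·A + 1.0070·B in Cartesian coordinates,
giving P = (0.8297, -0.5286, -0.1791), i.e. latitude -10.32°, longitude -32.50°.

-10.32°, -32.50°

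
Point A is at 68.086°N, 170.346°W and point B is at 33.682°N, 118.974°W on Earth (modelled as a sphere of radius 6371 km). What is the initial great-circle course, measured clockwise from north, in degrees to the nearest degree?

With φ₁ = 1.1883, φ₂ = 0.5879, Δλ = 0.8966 rad, the forward-azimuth formula gives
θ = atan2( sin Δλ cos φ₂ , cos φ₁ sin φ₂ − sin φ₁ cos φ₂ cos Δλ ) = atan2(0.6501, -0.2750) = 112.93°.
So the initial bearing is 113°.

113°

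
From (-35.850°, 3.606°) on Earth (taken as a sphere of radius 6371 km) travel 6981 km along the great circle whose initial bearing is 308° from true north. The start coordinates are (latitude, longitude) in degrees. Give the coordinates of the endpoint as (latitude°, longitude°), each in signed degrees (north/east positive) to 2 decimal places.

10.13°, -41.78°

Angular distance δ = d/R = 6981/6371 = 1.09575 rad; initial bearing θ = 5.3756 rad.
sin φ₂ = sin φ₁ cos δ + cos φ₁ sin δ cos θ = (-0.5857)(0.4574) + (0.8106)(0.8893)(0.6157) = 0.1759, so φ₂ = 10.13°.
Δλ = atan2(sin θ sin δ cos φ₁, cos δ − sin φ₁ sin φ₂) = atan2(-0.5680, 0.5604) = -45.386°.
λ₂ = 3.606° − 45.386° = -41.78°.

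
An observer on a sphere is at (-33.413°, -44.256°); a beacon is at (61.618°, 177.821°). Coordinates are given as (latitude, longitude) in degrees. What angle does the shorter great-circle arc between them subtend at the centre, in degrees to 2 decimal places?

In radians: φ₁ = -0.5832, φ₂ = 1.0754, Δλ = -137.923° = -2.4072 rad.
cos c = sin φ₁ sin φ₂ + cos φ₁ cos φ₂ cos Δλ = (-0.5507)(0.8798) + (0.8347)(0.4753)(-0.7422) = -0.77899,
so c = arccos(-0.77899) = 2.46385 rad.
So the angular separation is 141.17°.

141.17°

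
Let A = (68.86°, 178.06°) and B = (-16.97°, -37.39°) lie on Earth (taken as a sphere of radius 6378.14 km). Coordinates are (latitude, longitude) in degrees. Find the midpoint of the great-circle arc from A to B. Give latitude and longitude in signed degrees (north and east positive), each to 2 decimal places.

42.68°, -54.91°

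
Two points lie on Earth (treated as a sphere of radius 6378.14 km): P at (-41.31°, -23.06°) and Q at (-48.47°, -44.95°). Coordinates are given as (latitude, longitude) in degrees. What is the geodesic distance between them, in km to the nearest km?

1893 km

In radians: φ₁ = -0.7210, φ₂ = -0.8460, Δλ = -21.890° = -0.3821 rad.
cos c = sin φ₁ sin φ₂ + cos φ₁ cos φ₂ cos Δλ = (-0.6601)(-0.7486) + (0.7511)(0.6630)(0.9279) = 0.95630,
so c = arccos(0.95630) = 0.29674 rad.
Distance = R·c = 6378.14 × 0.2967 ≈ 1893 km.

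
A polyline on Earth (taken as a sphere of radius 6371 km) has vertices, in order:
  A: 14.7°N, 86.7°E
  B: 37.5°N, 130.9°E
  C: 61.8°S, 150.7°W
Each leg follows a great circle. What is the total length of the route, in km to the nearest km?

18087 km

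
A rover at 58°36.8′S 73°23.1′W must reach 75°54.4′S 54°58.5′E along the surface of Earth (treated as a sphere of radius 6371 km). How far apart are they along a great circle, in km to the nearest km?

4612 km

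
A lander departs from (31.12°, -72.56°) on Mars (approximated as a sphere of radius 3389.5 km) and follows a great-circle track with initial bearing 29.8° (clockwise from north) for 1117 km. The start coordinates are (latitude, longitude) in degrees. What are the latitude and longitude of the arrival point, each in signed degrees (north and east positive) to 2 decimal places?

46.84°, -58.96°

Angular distance δ = d/R = 1117/3389.5 = 0.32955 rad; initial bearing θ = 0.5201 rad.
sin φ₂ = sin φ₁ cos δ + cos φ₁ sin δ cos θ = (0.5168)(0.9462) + (0.8561)(0.3236)(0.8678) = 0.7294, so φ₂ = 46.84°.
Δλ = atan2(sin θ sin δ cos φ₁, cos δ − sin φ₁ sin φ₂) = atan2(0.1377, 0.5692) = 13.598°.
λ₂ = -72.560° + 13.598° = -58.96°.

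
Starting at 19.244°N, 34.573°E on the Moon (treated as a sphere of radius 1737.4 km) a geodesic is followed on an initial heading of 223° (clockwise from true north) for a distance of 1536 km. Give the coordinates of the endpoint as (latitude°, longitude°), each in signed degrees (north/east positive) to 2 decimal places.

Angular distance δ = d/R = 1536/1737.4 = 0.88408 rad; initial bearing θ = 3.8921 rad.
sin φ₂ = sin φ₁ cos δ + cos φ₁ sin δ cos θ = (0.3296)(0.6340) + (0.9441)(0.7733)(-0.7314) = -0.3250, so φ₂ = -18.97°.
Δλ = atan2(sin θ sin δ cos φ₁, cos δ − sin φ₁ sin φ₂) = atan2(-0.4979, 0.7411) = -33.896°.
λ₂ = 34.573° − 33.896° = 0.68°.

-18.97°, 0.68°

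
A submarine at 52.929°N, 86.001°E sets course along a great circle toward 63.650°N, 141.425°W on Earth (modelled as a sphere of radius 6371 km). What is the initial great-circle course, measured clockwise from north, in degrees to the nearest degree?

23°

With φ₁ = 0.9238, φ₂ = 1.1109, Δλ = 2.3139 rad, the forward-azimuth formula gives
θ = atan2( sin Δλ cos φ₂ , cos φ₁ sin φ₂ − sin φ₁ cos φ₂ cos Δλ ) = atan2(0.3269, 0.7798) = 22.74°.
So the initial bearing is 23°.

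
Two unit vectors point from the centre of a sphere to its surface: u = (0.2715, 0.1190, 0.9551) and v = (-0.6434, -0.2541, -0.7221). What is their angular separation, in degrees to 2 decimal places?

u·v = -0.8946; |u| = 1.0000, |v| = 1.0000.
cos θ = (u·v)/(|u||v|) = -0.8946, so θ = 153.45°.

153.45°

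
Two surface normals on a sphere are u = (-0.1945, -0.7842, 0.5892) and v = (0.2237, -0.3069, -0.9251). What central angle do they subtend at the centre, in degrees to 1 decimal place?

110.4°

u·v = -0.3479; |u| = 1.0000, |v| = 1.0000.
cos θ = (u·v)/(|u||v|) = -0.3479, so θ = 110.4°.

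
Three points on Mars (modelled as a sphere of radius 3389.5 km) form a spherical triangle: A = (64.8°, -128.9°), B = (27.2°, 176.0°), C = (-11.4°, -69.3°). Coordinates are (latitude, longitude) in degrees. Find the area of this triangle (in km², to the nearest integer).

10798669 km²

Side lengths (central angles): a = 2.0428, b = 1.5384, c = 0.8889 rad; semiperimeter s = 2.2351.
By l'Huilier's theorem, tan(E/4) = √[tan(s/2) tan((s−a)/2) tan((s−b)/2) tan((s−c)/2)], giving spherical excess E = 0.9399 rad.
Area = E·R² = 0.9399 × (3389.5)² ≈ 10798669 km².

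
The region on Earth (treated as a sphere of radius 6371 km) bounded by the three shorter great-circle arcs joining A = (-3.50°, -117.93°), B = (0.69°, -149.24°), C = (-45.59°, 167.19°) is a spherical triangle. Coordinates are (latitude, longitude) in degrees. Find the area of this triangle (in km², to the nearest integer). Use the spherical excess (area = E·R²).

12753007 km²

Side lengths (central angles): a = 1.0491, b = 1.3430, c = 0.5510 rad; semiperimeter s = 1.4716.
By l'Huilier's theorem, tan(E/4) = √[tan(s/2) tan((s−a)/2) tan((s−b)/2) tan((s−c)/2)], giving spherical excess E = 0.3142 rad.
Area = E·R² = 0.3142 × (6371)² ≈ 12753007 km².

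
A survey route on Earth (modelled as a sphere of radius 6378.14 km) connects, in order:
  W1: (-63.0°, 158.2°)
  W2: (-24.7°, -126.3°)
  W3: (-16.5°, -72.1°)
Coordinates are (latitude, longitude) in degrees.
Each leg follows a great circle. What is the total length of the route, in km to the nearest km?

Leg W1→W2: central angle 1.0752 rad, distance 6857.5 km.
Leg W2→W3: central angle 0.8915 rad, distance 5686.2 km.
Total: 6857.5 + 5686.2 ≈ 12544 km.

12544 km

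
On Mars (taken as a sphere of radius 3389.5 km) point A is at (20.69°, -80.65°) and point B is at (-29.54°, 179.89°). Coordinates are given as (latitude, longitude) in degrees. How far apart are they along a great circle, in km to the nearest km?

6385 km

Let φ₁ = 0.3611 rad, φ₂ = -0.5156 rad, and Δλ = -1.7359 rad.
cos c = sin φ₁ sin φ₂ + cos φ₁ cos φ₂ cos Δλ = (0.3533)(-0.4930) + (0.9355)(0.8700)(-0.1644) = -0.30797,
so c = arccos(-0.30797) = 1.88385 rad.
Distance = R·c = 3389.5 × 1.8839 ≈ 6385 km.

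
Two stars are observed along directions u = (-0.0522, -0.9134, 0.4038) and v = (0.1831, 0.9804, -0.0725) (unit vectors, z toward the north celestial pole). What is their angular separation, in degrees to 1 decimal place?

u·v = -0.9343; |u| = 1.0000, |v| = 1.0000.
cos θ = (u·v)/(|u||v|) = -0.9343, so θ = 159.1°.

159.1°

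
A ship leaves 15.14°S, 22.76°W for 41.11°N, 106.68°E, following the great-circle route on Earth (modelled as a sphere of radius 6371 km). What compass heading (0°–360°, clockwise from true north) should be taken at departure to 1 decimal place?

With φ₁ = -0.2642, φ₂ = 0.7175, Δλ = 2.2592 rad, the forward-azimuth formula gives
θ = atan2( sin Δλ cos φ₂ , cos φ₁ sin φ₂ − sin φ₁ cos φ₂ cos Δλ ) = atan2(0.5819, 0.5097) = 48.78°.
So the initial bearing is 48.8°.

48.8°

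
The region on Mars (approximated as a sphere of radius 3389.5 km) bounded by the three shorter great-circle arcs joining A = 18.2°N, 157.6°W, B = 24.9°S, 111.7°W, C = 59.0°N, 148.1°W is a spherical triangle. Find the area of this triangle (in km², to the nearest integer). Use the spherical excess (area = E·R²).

Side lengths (central angles): a = 1.5557, b = 0.7223, c = 1.0836 rad; semiperimeter s = 1.6808.
By l'Huilier's theorem, tan(E/4) = √[tan(s/2) tan((s−a)/2) tan((s−b)/2) tan((s−c)/2)], giving spherical excess E = 0.4215 rad.
Area = E·R² = 0.4215 × (3389.5)² ≈ 4842508 km².

4842508 km²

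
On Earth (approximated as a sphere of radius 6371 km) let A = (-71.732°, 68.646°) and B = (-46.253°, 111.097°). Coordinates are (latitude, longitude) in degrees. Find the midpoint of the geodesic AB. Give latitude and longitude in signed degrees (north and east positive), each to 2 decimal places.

Central angle δ = 0.5625 rad. Interpolating on the sphere with fraction f = 0.5:
P = [sin((1−f)δ)·A + sin(fδ)·B] / sin δ = 0.5204·A + 0.5204·B in Cartesian coordinates,
giving P = (-0.0701, 0.4877, -0.8702), i.e. latitude -60.48°, longitude 98.18°.

-60.48°, 98.18°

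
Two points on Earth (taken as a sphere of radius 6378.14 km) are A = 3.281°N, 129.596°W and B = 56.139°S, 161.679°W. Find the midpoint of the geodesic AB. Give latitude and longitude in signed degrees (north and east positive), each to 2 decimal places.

-27.27°, -140.98°

Central angle δ = 1.1332 rad. Interpolating on the sphere with fraction f = 0.5:
P = [sin((1−f)δ)·A + sin(fδ)·B] / sin δ = 0.5926·A + 0.5926·B in Cartesian coordinates,
giving P = (-0.6905, -0.5597, -0.4582), i.e. latitude -27.27°, longitude -140.98°.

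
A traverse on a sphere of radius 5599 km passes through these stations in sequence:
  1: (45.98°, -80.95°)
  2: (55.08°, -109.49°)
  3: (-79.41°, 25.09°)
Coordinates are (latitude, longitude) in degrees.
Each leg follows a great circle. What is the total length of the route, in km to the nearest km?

Leg 1→2: central angle 0.3509 rad, distance 1964.5 km.
Leg 2→3: central angle 2.6463 rad, distance 14816.6 km.
Total: 1964.5 + 14816.6 ≈ 16781 km.

16781 km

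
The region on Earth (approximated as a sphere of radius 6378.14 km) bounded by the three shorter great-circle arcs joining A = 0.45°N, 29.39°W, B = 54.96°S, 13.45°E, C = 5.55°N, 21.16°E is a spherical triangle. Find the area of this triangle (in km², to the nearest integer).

Side lengths (central angles): a = 1.0620, b = 0.8852, c = 1.1433 rad; semiperimeter s = 1.5453.
By l'Huilier's theorem, tan(E/4) = √[tan(s/2) tan((s−a)/2) tan((s−b)/2) tan((s−c)/2)], giving spherical excess E = 0.5150 rad.
Area = E·R² = 0.5150 × (6378.14)² ≈ 20952356 km².

20952356 km²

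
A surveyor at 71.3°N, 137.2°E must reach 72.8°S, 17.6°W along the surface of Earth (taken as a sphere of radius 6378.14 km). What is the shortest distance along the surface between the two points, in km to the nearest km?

19164 km

Let φ₁ = 1.2444 rad, φ₂ = -1.2706 rad, and Δλ = -2.7018 rad.
cos c = sin φ₁ sin φ₂ + cos φ₁ cos φ₂ cos Δλ = (0.9472)(-0.9553) + (0.3206)(0.2957)(-0.9048) = -0.99063,
so c = arccos(-0.99063) = 3.00462 rad.
Distance = R·c = 6378.14 × 3.0046 ≈ 19164 km.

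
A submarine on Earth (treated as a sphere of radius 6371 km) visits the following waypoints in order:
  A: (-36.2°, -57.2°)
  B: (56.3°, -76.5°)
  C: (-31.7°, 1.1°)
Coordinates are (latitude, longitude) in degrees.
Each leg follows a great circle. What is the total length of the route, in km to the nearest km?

Leg A→B: central angle 1.6396 rad, distance 10446.1 km.
Leg B→C: central angle 1.9132 rad, distance 12189.3 km.
Total: 10446.1 + 12189.3 ≈ 22635 km.

22635 km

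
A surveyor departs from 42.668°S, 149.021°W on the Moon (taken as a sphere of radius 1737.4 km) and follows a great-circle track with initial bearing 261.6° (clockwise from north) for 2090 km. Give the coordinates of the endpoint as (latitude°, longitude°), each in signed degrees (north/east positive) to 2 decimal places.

Angular distance δ = d/R = 2090/1737.4 = 1.20295 rad; initial bearing θ = 4.5658 rad.
sin φ₂ = sin φ₁ cos δ + cos φ₁ sin δ cos θ = (-0.6777)(0.3596) + (0.7353)(0.9331)(-0.1461) = -0.3440, so φ₂ = -20.12°.
Δλ = atan2(sin θ sin δ cos φ₁, cos δ − sin φ₁ sin φ₂) = atan2(-0.6787, 0.1265) = -79.443°.
λ₂ = -149.021° − 79.443° = -228.46° → 131.54° after wrapping to (−180°, 180°].

-20.12°, 131.54°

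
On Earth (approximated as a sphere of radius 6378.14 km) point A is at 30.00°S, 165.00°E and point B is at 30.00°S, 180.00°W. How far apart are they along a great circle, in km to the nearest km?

1445 km

Let φ₁ = -0.5236 rad, φ₂ = -0.5236 rad, and Δλ = 0.2618 rad.
cos c = sin φ₁ sin φ₂ + cos φ₁ cos φ₂ cos Δλ = (-0.5000)(-0.5000) + (0.8660)(0.8660)(0.9659) = 0.97444,
so c = arccos(0.97444) = 0.22656 rad.
Distance = R·c = 6378.14 × 0.2266 ≈ 1445 km.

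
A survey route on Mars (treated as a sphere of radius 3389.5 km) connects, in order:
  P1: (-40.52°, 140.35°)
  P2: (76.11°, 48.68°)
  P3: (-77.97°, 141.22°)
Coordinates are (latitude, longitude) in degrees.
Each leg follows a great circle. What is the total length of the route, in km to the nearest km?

17251 km

Leg P1→P2: central angle 2.2601 rad, distance 7660.8 km.
Leg P2→P3: central angle 2.8294 rad, distance 9590.2 km.
Total: 7660.8 + 9590.2 ≈ 17251 km.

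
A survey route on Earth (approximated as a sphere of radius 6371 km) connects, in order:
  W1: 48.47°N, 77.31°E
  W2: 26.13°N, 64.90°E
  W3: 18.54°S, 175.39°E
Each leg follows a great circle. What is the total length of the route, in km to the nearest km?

15604 km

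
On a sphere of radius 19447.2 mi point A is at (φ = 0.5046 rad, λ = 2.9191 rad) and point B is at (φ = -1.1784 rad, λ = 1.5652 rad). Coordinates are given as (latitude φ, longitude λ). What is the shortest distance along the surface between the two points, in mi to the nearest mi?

38016 mi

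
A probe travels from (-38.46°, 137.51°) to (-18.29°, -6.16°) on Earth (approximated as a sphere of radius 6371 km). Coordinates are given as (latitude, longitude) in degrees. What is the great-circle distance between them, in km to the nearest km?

Let φ₁ = -0.6713 rad, φ₂ = -0.3192 rad, and Δλ = -2.5075 rad.
cos c = sin φ₁ sin φ₂ + cos φ₁ cos φ₂ cos Δλ = (-0.6220)(-0.3138) + (0.7830)(0.9495)(-0.8056) = -0.40377,
so c = arccos(-0.40377) = 1.98643 rad.
Distance = R·c = 6371 × 1.9864 ≈ 12656 km.

12656 km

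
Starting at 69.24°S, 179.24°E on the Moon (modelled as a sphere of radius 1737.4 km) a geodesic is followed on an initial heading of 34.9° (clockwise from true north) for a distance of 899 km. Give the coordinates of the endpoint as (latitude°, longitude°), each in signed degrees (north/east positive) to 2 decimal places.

Angular distance δ = d/R = 899/1737.4 = 0.51744 rad; initial bearing θ = 0.6091 rad.
sin φ₂ = sin φ₁ cos δ + cos φ₁ sin δ cos θ = (-0.9351)(0.8691) + (0.3545)(0.4947)(0.8202) = -0.6689, so φ₂ = -41.98°.
Δλ = atan2(sin θ sin δ cos φ₁, cos δ − sin φ₁ sin φ₂) = atan2(0.1003, 0.2437) = 22.378°.
λ₂ = 179.240° + 22.378° = 201.62° → -158.38° after wrapping to (−180°, 180°].

-41.98°, -158.38°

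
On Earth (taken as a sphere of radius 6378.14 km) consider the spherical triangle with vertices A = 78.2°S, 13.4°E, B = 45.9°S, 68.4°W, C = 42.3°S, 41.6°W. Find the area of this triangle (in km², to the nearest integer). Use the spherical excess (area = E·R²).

Side lengths (central angles): a = 0.3400, b = 0.7294, c = 0.7623 rad; semiperimeter s = 0.9159.
By l'Huilier's theorem, tan(E/4) = √[tan(s/2) tan((s−a)/2) tan((s−b)/2) tan((s−c)/2)], giving spherical excess E = 0.1296 rad.
Area = E·R² = 0.1296 × (6378.14)² ≈ 5271500 km².

5271500 km²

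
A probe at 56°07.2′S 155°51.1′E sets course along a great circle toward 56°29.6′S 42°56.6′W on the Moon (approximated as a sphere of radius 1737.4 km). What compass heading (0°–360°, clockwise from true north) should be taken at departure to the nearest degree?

169°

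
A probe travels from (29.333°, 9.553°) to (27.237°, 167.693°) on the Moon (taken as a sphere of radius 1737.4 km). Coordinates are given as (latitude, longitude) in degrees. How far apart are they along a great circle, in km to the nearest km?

3629 km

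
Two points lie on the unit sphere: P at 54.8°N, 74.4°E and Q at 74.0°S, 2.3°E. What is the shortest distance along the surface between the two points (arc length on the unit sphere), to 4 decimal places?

In radians: φ₁ = 0.9564, φ₂ = -1.2915, Δλ = -72.100° = -1.2584 rad.
cos c = sin φ₁ sin φ₂ + cos φ₁ cos φ₂ cos Δλ = (0.8171)(-0.9613) + (0.5764)(0.2756)(0.3074) = -0.73666,
so c = arccos(-0.73666) = 2.39891 rad.
On the unit sphere the arc length equals the central angle: 2.3989.

2.3989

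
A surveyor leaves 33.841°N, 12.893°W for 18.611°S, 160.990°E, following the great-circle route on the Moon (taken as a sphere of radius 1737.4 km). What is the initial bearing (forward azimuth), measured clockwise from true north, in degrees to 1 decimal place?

Δλ = 173.883° = 3.0348 rad.
y = sin Δλ · cos φ₂ = (0.1066)(0.9477) = 0.1010
x = cos φ₁ sin φ₂ − sin φ₁ cos φ₂ cos Δλ = (0.8306)(-0.3191) − (0.5569)(0.9477)(-0.9943) = 0.2597
θ = atan2(y, x) = 21.25°, so the bearing is 21.2°.

21.2°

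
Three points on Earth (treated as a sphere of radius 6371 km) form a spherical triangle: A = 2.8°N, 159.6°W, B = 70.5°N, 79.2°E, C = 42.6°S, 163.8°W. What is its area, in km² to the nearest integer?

Side lengths (central angles): a = 2.4183, b = 0.7951, c = 1.6978 rad; semiperimeter s = 2.4556.
By l'Huilier's theorem, tan(E/4) = √[tan(s/2) tan((s−a)/2) tan((s−b)/2) tan((s−c)/2)], giving spherical excess E = 0.5992 rad.
Area = E·R² = 0.5992 × (6371)² ≈ 24319863 km².

24319863 km²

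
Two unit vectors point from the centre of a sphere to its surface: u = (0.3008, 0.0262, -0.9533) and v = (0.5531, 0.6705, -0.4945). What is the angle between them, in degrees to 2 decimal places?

u·v = 0.6553; |u| = 1.0000, |v| = 1.0000.
cos θ = (u·v)/(|u||v|) = 0.6554, so θ = 49.05°.

49.05°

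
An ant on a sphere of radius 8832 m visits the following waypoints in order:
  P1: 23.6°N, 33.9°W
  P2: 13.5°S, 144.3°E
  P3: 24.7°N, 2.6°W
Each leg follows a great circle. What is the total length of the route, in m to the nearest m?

Leg P1→P2: central angle 2.9628 rad, distance 26167.7 m.
Leg P2→P3: central angle 2.5637 rad, distance 22642.3 m.
Total: 26167.7 + 22642.3 ≈ 48810 m.

48810 m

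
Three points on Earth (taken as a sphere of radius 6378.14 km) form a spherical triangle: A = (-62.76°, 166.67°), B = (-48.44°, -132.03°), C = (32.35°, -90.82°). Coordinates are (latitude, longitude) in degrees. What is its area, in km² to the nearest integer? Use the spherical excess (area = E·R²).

6169773 km²

Side lengths (central angles): a = 1.5496, b = 2.1646, c = 0.6248 rad; semiperimeter s = 2.1695.
By l'Huilier's theorem, tan(E/4) = √[tan(s/2) tan((s−a)/2) tan((s−b)/2) tan((s−c)/2)], giving spherical excess E = 0.1517 rad.
Area = E·R² = 0.1517 × (6378.14)² ≈ 6169773 km².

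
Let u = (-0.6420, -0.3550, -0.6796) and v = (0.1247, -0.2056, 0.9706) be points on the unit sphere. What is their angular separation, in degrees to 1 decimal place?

131.8°

u·v = -0.6667; |u| = 1.0000, |v| = 0.9999.
cos θ = (u·v)/(|u||v|) = -0.6667, so θ = 131.8°.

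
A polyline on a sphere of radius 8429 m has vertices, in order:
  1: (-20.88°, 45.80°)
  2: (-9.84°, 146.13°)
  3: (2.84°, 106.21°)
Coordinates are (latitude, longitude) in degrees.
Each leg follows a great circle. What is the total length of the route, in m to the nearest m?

Leg 1→2: central angle 1.6752 rad, distance 14119.9 m.
Leg 2→3: central angle 0.7284 rad, distance 6139.4 m.
Total: 14119.9 + 6139.4 ≈ 20259 m.

20259 m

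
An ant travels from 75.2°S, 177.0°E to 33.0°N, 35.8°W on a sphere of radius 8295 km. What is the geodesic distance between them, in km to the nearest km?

19539 km

In radians: φ₁ = -1.3125, φ₂ = 0.5760, Δλ = 147.200° = 2.5691 rad.
cos c = sin φ₁ sin φ₂ + cos φ₁ cos φ₂ cos Δλ = (-0.9668)(0.5446) + (0.2554)(0.8387)(-0.8406) = -0.70665,
so c = arccos(-0.70665) = 2.35555 rad.
Distance = R·c = 8295 × 2.3555 ≈ 19539 km.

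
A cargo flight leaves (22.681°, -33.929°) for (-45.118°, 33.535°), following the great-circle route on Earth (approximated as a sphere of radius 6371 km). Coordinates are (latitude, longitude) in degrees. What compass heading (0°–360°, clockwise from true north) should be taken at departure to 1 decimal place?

With φ₁ = 0.3959, φ₂ = -0.7875, Δλ = 1.1775 rad, the forward-azimuth formula gives
θ = atan2( sin Δλ cos φ₂ , cos φ₁ sin φ₂ − sin φ₁ cos φ₂ cos Δλ ) = atan2(0.6518, -0.7581) = 139.31°.
So the initial bearing is 139.3°.

139.3°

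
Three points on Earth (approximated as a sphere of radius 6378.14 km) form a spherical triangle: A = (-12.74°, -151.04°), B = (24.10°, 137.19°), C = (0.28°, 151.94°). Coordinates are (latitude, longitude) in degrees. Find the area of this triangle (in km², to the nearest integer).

8678253 km²

Side lengths (central angles): a = 0.4849, b = 1.0124, c = 1.3812 rad; semiperimeter s = 1.4392.
By l'Huilier's theorem, tan(E/4) = √[tan(s/2) tan((s−a)/2) tan((s−b)/2) tan((s−c)/2)], giving spherical excess E = 0.2133 rad.
Area = E·R² = 0.2133 × (6378.14)² ≈ 8678253 km².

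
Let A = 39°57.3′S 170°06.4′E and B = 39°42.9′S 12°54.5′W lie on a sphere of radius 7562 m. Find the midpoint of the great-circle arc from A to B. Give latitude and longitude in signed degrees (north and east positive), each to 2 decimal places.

-88.19°, -97.60°

Central angle δ = 1.7503 rad. Interpolating on the sphere with fraction f = 0.5:
P = [sin((1−f)δ)·A + sin(fδ)·B] / sin δ = 0.7802·A + 0.7802·B in Cartesian coordinates,
giving P = (-0.0042, -0.0313, -0.9995), i.e. latitude -88.19°, longitude -97.60°.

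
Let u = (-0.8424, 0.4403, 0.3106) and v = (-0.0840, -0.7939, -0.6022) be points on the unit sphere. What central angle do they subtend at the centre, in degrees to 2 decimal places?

117.77°

u·v = -0.4658; |u| = 1.0000, |v| = 1.0000.
cos θ = (u·v)/(|u||v|) = -0.4658, so θ = 117.77°.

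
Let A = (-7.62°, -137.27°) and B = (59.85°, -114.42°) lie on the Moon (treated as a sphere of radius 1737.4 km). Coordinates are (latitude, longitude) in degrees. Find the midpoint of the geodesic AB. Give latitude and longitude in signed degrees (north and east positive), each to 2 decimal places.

Central angle δ = 1.2195 rad. Interpolating on the sphere with fraction f = 0.5:
P = [sin((1−f)δ)·A + sin(fδ)·B] / sin δ = 0.6099·A + 0.6099·B in Cartesian coordinates,
giving P = (-0.5707, -0.6891, 0.4465), i.e. latitude 26.52°, longitude -129.63°.

26.52°, -129.63°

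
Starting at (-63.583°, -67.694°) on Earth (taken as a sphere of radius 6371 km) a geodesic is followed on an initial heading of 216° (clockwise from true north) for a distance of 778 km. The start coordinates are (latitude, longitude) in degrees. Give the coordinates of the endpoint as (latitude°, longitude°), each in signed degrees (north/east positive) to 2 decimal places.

-68.87°, -79.15°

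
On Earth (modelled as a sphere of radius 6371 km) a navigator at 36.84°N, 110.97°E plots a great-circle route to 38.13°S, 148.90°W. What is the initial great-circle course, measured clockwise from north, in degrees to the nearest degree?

118°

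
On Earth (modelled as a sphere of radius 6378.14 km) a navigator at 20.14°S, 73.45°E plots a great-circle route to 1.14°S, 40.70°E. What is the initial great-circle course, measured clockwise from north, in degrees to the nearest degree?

297°

Δλ = -32.750° = -0.5716 rad.
y = sin Δλ · cos φ₂ = (-0.5410)(0.9998) = -0.5409
x = cos φ₁ sin φ₂ − sin φ₁ cos φ₂ cos Δλ = (0.9389)(-0.0199) − (-0.3443)(0.9998)(0.8410) = 0.2708
θ = atan2(y, x) = -63.40°; adding 360° gives 297°.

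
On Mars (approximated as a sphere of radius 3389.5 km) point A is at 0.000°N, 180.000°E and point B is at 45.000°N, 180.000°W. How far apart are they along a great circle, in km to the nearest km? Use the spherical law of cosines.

2662 km

With latitudes φ₁ = 0.000°, φ₂ = 45.000° and longitude difference Δλ = 0.000°:
cos c = sin φ₁ sin φ₂ + cos φ₁ cos φ₂ cos Δλ = (0.0000)(0.7071) + (1.0000)(0.7071)(1.0000) = 0.70711,
so c = arccos(0.70711) = 0.78540 rad.
Distance = R·c = 3389.5 × 0.7854 ≈ 2662 km.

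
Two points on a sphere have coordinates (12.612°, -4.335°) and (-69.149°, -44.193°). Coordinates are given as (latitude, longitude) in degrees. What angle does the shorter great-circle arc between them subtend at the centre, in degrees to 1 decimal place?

86.4°

With latitudes φ₁ = 12.612°, φ₂ = -69.149° and longitude difference Δλ = -39.858°:
cos c = sin φ₁ sin φ₂ + cos φ₁ cos φ₂ cos Δλ = (0.2183)(-0.9345) + (0.9759)(0.3559)(0.7676) = 0.06259,
so c = arccos(0.06259) = 1.50816 rad.
So the angular separation is 86.4°.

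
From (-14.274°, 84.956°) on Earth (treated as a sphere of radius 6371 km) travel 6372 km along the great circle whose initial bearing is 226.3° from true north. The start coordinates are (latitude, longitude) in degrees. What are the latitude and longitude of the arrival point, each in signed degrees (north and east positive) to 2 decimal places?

Angular distance δ = d/R = 6372/6371 = 1.00016 rad; initial bearing θ = 3.9497 rad.
sin φ₂ = sin φ₁ cos δ + cos φ₁ sin δ cos θ = (-0.2466)(0.5402) + (0.9691)(0.8416)(-0.6909) = -0.6967, so φ₂ = -44.16°.
Δλ = atan2(sin θ sin δ cos φ₁, cos δ − sin φ₁ sin φ₂) = atan2(-0.5896, 0.3684) = -58.003°.
λ₂ = 84.956° − 58.003° = 26.95°.

-44.16°, 26.95°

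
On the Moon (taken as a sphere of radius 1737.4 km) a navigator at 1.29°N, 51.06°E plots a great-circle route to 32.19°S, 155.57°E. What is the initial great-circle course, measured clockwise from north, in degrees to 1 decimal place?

With φ₁ = 0.0225, φ₂ = -0.5618, Δλ = 1.8240 rad, the forward-azimuth formula gives
θ = atan2( sin Δλ cos φ₂ , cos φ₁ sin φ₂ − sin φ₁ cos φ₂ cos Δλ ) = atan2(0.8193, -0.5278) = 122.79°.
So the initial bearing is 122.8°.

122.8°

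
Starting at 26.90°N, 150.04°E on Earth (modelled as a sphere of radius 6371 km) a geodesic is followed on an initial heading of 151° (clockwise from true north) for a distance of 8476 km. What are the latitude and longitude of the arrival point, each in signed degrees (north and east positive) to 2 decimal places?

Angular distance δ = d/R = 8476/6371 = 1.33040 rad; initial bearing θ = 2.6354 rad.
sin φ₂ = sin φ₁ cos δ + cos φ₁ sin δ cos θ = (0.4524)(0.2381) + (0.8918)(0.9712)(-0.8746) = -0.6498, so φ₂ = -40.53°.
Δλ = atan2(sin θ sin δ cos φ₁, cos δ − sin φ₁ sin φ₂) = atan2(0.4199, 0.5321) = 38.280°.
λ₂ = 150.040° + 38.280° = 188.32° → -171.68° after wrapping to (−180°, 180°].

-40.53°, -171.68°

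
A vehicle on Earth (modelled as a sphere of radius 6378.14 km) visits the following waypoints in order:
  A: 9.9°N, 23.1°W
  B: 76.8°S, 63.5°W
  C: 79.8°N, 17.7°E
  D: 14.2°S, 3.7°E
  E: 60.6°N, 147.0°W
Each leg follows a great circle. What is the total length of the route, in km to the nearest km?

Leg A→B: central angle 1.5669 rad, distance 9993.7 km.
Leg B→C: central angle 2.8305 rad, distance 18053.5 km.
Leg C→D: central angle 1.6457 rad, distance 10496.6 km.
Leg D→E: central angle 2.2507 rad, distance 14355.4 km.
Total: 9993.7 + 18053.5 + 10496.6 + 14355.4 ≈ 52899 km.

52899 km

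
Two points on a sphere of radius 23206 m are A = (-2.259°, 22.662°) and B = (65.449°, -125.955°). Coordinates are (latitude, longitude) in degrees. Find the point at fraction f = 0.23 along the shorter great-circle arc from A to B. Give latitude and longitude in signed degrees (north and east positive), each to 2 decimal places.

22.96°, 16.24°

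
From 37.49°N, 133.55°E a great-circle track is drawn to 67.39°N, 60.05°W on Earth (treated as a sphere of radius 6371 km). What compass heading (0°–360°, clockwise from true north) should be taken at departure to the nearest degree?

5°

With φ₁ = 0.6543, φ₂ = 1.1762, Δλ = 2.9042 rad, the forward-azimuth formula gives
θ = atan2( sin Δλ cos φ₂ , cos φ₁ sin φ₂ − sin φ₁ cos φ₂ cos Δλ ) = atan2(0.0904, 0.9599) = 5.38°.
So the initial bearing is 5°.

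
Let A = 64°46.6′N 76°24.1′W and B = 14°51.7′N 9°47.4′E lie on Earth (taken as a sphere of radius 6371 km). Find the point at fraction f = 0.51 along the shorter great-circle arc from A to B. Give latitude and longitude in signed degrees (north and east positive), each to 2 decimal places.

46.44°, -12.67°

Central angle δ = 1.3084 rad. Interpolating on the sphere with fraction f = 0.51:
P = [sin((1−f)δ)·A + sin(fδ)·B] / sin δ = 0.6193·A + 0.6408·B in Cartesian coordinates,
giving P = (0.6724, -0.1512, 0.7246), i.e. latitude 46.44°, longitude -12.67°.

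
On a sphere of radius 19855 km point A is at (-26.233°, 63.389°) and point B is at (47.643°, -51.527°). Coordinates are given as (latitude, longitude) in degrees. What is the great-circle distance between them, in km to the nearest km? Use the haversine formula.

43503 km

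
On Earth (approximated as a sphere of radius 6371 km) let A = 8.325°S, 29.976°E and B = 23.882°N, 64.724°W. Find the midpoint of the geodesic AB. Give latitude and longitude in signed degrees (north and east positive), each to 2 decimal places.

11.39°, -14.92°

The central angle between A and B is δ = 1.7039 rad.
With f = 0.5, the slerp weights are sin((1−f)δ)/sin δ = 0.7593 and sin(fδ)/sin δ = 0.7593.
Weighted sum of the unit vectors: (0.7593)·(0.8571,0.4944,-0.1448) + (0.7593)·(0.3904,-0.8268,0.4049) = (0.9472, -0.2524, 0.1975).
Converting back: φ = atan2(z, √(x²+y²)) = 11.39°, λ = atan2(y, x) = -14.92°.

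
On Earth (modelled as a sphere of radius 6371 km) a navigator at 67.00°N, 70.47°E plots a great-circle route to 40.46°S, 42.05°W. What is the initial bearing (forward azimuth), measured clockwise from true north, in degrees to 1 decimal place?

271.2°

With φ₁ = 1.1694, φ₂ = -0.7062, Δλ = -1.9638 rad, the forward-azimuth formula gives
θ = atan2( sin Δλ cos φ₂ , cos φ₁ sin φ₂ − sin φ₁ cos φ₂ cos Δλ ) = atan2(-0.7028, 0.0147) = -88.80°.
Adding 360° brings this into [0°, 360°): 271.2°.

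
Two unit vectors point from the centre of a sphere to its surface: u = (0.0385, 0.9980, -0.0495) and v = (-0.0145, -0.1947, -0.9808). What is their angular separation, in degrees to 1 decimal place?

98.4°

u·v = -0.1463; |u| = 1.0000, |v| = 1.0000.
cos θ = (u·v)/(|u||v|) = -0.1463, so θ = 98.4°.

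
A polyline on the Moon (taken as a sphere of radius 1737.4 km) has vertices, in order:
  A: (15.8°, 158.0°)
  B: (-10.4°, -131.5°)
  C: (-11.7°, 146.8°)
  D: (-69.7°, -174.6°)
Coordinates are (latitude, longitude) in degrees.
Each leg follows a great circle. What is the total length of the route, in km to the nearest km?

6589 km

Leg A→B: central angle 1.3008 rad, distance 2259.9 km.
Leg B→C: central angle 1.3942 rad, distance 2422.4 km.
Leg C→D: central angle 1.0976 rad, distance 1907.0 km.
Total: 2259.9 + 2422.4 + 1907.0 ≈ 6589 km.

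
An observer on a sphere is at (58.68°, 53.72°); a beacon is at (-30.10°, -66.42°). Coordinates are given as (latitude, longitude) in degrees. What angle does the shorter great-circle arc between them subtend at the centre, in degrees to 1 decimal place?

In radians: φ₁ = 1.0242, φ₂ = -0.5253, Δλ = -120.140° = -2.0968 rad.
cos c = sin φ₁ sin φ₂ + cos φ₁ cos φ₂ cos Δλ = (0.8543)(-0.5015) + (0.5198)(0.8652)(-0.5021) = -0.65424,
so c = arccos(-0.65424) = 2.28397 rad.
So the angular separation is 130.9°.

130.9°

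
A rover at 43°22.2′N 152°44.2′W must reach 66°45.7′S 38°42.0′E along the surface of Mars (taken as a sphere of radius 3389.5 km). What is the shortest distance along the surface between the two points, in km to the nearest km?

9217 km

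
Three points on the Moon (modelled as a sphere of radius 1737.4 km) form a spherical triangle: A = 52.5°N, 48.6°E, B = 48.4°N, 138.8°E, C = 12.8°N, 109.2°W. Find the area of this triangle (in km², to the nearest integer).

3448938 km²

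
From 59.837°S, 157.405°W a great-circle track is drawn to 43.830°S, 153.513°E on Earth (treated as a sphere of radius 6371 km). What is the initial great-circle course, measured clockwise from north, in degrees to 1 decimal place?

276.3°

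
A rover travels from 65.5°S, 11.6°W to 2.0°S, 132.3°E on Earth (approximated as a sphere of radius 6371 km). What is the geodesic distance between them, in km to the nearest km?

With latitudes φ₁ = -65.500°, φ₂ = -2.000° and longitude difference Δλ = 143.900°:
Haversine: a = sin²(Δφ/2) + cos φ₁ cos φ₂ sin²(Δλ/2) = 0.2769 + (0.4147)(0.9994)(0.9040) = 0.65155.
Central angle c = 2·arcsin(√a) = 1.87875 rad.
Distance = R·c = 6371 × 1.8787 ≈ 11969 km.

11969 km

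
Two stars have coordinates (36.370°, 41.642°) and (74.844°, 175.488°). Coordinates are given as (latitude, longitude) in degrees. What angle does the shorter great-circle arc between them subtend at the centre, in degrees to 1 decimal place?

64.8°

Let φ₁ = 0.6348 rad, φ₂ = 1.3063 rad, and Δλ = 2.3361 rad.
Haversine: a = sin²(Δφ/2) + cos φ₁ cos φ₂ sin²(Δλ/2) = 0.1086 + (0.8052)(0.2614)(0.8464) = 0.28673.
Central angle c = 2·arcsin(√a) = 1.13013 rad.
So the angular separation is 64.8°.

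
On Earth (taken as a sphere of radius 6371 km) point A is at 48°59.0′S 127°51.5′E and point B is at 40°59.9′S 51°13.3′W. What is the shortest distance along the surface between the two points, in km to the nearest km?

10009 km

With latitudes φ₁ = -48.983°, φ₂ = -40.998° and longitude difference Δλ = -179.080°:
cos c = sin φ₁ sin φ₂ + cos φ₁ cos φ₂ cos Δλ = (-0.7545)(-0.6560) + (0.6563)(0.7547)(-0.9999) = -0.00026,
so c = arccos(-0.00026) = 1.57105 rad.
Distance = R·c = 6371 × 1.5711 ≈ 10009 km.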